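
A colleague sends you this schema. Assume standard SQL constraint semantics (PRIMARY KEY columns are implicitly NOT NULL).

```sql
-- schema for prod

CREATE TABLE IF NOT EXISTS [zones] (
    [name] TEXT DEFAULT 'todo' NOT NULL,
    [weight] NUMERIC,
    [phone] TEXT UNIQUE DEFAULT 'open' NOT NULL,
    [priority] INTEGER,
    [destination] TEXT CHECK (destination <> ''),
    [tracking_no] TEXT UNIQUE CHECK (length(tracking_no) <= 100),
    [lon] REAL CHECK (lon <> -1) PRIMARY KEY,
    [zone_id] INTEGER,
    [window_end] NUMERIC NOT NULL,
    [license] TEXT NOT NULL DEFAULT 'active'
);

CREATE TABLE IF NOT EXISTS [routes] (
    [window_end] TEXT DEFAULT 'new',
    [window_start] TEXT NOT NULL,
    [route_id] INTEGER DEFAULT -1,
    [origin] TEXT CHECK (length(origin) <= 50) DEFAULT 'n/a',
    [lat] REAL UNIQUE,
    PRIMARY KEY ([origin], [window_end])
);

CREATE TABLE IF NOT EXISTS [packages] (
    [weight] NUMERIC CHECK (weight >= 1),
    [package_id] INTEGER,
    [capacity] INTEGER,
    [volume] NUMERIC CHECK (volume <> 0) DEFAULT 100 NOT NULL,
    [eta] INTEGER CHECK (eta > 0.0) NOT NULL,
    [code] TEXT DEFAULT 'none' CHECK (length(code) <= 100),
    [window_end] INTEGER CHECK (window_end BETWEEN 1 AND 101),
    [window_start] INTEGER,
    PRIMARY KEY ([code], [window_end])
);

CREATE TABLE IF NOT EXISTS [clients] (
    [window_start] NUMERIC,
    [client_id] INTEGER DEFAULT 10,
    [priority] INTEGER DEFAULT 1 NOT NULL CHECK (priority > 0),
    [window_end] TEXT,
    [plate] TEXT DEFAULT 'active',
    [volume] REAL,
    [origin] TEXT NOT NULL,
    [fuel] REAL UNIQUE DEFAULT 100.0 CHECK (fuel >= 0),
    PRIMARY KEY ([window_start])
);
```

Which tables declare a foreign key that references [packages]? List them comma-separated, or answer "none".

none

No REFERENCES clause anywhere in the schema names packages.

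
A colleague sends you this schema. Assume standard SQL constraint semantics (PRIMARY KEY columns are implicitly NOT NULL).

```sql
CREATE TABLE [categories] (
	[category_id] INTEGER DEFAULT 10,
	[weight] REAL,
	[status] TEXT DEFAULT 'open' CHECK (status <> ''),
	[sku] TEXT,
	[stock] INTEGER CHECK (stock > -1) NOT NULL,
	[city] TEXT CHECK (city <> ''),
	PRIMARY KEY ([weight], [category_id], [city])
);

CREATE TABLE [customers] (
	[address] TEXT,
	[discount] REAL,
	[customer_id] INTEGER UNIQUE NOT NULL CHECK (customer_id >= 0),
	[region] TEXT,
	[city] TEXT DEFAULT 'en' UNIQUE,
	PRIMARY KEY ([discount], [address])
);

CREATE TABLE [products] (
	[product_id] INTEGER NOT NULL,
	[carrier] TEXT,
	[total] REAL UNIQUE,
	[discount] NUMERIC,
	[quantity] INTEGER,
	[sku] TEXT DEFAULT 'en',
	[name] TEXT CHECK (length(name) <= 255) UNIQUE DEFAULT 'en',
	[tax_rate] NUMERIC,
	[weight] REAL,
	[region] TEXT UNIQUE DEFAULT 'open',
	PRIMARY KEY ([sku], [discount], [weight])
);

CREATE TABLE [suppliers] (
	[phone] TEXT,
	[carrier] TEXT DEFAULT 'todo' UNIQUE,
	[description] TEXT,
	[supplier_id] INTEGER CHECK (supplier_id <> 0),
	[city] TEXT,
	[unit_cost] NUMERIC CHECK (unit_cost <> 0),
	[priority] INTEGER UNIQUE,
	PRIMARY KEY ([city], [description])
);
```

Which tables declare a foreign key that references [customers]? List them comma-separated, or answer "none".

No REFERENCES clause anywhere in the schema names customers.

none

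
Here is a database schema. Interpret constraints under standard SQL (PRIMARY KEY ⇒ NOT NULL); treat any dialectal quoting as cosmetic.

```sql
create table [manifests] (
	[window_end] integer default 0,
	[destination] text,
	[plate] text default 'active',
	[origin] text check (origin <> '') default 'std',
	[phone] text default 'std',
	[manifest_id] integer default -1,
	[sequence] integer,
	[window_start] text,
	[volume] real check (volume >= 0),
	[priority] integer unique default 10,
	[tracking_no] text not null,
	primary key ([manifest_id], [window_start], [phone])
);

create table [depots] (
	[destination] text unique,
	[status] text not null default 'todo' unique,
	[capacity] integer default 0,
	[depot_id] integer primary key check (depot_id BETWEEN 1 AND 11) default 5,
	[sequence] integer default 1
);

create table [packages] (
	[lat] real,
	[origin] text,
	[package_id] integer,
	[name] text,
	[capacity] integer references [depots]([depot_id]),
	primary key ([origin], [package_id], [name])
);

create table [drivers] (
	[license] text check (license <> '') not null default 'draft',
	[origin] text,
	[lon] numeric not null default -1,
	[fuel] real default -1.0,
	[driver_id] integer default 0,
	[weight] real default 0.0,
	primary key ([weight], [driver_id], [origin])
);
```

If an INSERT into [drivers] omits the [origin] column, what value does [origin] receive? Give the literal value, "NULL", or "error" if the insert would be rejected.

error

origin has no DEFAULT clause.
Omitting it would insert NULL, but it is part of the PRIMARY KEY, so the INSERT fails.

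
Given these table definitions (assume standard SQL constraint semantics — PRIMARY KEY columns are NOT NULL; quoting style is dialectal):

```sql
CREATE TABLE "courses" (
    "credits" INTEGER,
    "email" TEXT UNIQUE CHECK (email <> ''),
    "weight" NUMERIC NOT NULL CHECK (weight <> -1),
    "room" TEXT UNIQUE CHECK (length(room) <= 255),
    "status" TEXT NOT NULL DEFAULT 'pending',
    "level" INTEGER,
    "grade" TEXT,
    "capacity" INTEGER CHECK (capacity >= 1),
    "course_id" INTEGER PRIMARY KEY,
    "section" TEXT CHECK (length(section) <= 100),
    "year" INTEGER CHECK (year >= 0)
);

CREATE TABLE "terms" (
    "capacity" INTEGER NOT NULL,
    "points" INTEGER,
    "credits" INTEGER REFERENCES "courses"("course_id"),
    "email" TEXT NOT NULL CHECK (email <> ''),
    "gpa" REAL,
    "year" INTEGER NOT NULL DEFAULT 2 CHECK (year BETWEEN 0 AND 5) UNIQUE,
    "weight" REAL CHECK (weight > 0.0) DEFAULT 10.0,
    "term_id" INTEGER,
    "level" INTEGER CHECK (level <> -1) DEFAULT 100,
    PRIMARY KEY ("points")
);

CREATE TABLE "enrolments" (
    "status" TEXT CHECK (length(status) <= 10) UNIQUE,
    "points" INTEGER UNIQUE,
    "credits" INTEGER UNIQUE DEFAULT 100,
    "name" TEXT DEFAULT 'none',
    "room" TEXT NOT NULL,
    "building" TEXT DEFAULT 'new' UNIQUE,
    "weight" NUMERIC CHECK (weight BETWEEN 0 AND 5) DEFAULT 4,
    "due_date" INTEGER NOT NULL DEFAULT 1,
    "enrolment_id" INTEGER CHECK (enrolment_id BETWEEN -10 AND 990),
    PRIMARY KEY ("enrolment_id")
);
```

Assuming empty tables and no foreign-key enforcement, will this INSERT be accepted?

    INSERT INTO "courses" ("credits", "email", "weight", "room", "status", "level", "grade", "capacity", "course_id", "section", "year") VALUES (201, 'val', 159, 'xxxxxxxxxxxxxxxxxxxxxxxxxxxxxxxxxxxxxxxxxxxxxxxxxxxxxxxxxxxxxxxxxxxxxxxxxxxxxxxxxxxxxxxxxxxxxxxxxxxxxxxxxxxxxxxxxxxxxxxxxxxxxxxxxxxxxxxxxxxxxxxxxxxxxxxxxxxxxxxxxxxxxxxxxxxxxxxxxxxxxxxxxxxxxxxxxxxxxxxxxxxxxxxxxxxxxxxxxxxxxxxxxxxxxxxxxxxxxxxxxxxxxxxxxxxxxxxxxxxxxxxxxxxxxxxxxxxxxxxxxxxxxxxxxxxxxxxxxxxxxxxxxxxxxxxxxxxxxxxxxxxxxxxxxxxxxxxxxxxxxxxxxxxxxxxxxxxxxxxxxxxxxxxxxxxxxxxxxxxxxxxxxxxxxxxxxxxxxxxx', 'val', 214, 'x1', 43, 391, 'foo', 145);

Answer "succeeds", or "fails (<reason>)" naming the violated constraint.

The value 'xxxxxxxxxxxxxxxxxxxxxxxxxxxxxxxxxxxxxxxxxxxxxxxxxxxxxxxxxxxxxxxxxxxxxxxxxxxxxxxxxxxxxxxxxxxxxxxxxxxxxxxxxxxxxxxxxxxxxxxxxxxxxxxxxxxxxxxxxxxxxxxxxxxxxxxxxxxxxxxxxxxxxxxxxxxxxxxxxxxxxxxxxxxxxxxxxxxxxxxxxxxxxxxxxxxxxxxxxxxxxxxxxxxxxxxxxxxxxxxxxxxxxxxxxxxxxxxxxxxxxxxxxxxxxxxxxxxxxxxxxxxxxxxxxxxxxxxxxxxxxxxxxxxxxxxxxxxxxxxxxxxxxxxxxxxxxxxxxxxxxxxxxxxxxxxxxxxxxxxxxxxxxxxxxxxxxxxxxxxxxxxxxxxxxxxxxxxxxxxx' for room violates CHECK (length(room) <= 255).

fails (CHECK on room)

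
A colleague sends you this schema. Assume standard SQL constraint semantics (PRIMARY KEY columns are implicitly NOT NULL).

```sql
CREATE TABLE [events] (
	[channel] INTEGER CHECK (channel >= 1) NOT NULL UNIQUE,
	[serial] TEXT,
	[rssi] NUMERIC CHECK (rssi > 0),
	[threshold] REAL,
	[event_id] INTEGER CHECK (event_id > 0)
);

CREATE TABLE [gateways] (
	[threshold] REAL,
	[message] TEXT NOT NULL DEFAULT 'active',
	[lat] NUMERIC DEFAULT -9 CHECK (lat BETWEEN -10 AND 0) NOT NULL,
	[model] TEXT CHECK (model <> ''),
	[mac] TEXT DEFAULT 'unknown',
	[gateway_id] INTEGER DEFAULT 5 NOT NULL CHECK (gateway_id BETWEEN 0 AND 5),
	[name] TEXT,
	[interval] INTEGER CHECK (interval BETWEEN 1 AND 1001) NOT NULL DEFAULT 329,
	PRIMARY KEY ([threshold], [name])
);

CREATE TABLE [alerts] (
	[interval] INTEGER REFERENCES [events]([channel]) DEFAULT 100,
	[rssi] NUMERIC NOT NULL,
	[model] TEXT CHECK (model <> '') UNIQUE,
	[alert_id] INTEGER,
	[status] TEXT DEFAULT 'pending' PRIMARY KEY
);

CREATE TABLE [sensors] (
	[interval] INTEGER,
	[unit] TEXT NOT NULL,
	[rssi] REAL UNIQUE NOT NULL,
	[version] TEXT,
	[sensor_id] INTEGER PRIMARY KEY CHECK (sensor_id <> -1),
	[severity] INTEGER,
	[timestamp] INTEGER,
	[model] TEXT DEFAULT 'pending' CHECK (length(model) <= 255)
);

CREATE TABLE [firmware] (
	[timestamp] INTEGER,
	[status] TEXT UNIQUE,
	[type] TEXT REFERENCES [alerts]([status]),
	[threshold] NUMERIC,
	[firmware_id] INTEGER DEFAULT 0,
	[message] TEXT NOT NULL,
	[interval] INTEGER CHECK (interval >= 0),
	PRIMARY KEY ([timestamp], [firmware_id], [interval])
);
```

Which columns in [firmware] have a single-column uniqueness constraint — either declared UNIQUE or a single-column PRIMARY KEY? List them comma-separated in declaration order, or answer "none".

status

- timestamp: part of a composite PRIMARY KEY — only the tuple is unique, not this column on its own.
- status: declared UNIQUE → unique.
- type: no UNIQUE or single-column PK constraint.
- threshold: no UNIQUE or single-column PK constraint.
- firmware_id: part of a composite PRIMARY KEY — only the tuple is unique, not this column on its own.
- message: no UNIQUE or single-column PK constraint.
- interval: part of a composite PRIMARY KEY — only the tuple is unique, not this column on its own.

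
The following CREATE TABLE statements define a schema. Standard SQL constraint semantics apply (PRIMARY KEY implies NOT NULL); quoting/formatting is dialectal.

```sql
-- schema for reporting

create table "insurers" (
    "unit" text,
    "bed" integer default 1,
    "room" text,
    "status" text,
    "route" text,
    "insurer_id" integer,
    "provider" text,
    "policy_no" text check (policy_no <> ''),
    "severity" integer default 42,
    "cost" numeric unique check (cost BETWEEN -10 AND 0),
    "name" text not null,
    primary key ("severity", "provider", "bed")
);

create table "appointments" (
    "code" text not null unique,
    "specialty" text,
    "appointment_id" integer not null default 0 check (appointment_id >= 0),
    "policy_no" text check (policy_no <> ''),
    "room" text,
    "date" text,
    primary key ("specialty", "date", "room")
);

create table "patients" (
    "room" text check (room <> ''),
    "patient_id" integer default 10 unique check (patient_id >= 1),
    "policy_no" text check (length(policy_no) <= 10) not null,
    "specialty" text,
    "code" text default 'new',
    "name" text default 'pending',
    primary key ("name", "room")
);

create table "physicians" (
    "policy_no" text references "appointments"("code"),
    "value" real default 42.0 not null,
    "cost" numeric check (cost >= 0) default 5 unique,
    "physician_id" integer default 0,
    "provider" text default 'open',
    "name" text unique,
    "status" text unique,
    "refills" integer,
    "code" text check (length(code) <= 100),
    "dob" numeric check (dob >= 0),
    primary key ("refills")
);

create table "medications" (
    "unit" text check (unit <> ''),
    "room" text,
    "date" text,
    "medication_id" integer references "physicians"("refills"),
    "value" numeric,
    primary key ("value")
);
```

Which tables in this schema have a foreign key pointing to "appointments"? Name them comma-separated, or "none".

- physicians.policy_no references appointments(code).

physicians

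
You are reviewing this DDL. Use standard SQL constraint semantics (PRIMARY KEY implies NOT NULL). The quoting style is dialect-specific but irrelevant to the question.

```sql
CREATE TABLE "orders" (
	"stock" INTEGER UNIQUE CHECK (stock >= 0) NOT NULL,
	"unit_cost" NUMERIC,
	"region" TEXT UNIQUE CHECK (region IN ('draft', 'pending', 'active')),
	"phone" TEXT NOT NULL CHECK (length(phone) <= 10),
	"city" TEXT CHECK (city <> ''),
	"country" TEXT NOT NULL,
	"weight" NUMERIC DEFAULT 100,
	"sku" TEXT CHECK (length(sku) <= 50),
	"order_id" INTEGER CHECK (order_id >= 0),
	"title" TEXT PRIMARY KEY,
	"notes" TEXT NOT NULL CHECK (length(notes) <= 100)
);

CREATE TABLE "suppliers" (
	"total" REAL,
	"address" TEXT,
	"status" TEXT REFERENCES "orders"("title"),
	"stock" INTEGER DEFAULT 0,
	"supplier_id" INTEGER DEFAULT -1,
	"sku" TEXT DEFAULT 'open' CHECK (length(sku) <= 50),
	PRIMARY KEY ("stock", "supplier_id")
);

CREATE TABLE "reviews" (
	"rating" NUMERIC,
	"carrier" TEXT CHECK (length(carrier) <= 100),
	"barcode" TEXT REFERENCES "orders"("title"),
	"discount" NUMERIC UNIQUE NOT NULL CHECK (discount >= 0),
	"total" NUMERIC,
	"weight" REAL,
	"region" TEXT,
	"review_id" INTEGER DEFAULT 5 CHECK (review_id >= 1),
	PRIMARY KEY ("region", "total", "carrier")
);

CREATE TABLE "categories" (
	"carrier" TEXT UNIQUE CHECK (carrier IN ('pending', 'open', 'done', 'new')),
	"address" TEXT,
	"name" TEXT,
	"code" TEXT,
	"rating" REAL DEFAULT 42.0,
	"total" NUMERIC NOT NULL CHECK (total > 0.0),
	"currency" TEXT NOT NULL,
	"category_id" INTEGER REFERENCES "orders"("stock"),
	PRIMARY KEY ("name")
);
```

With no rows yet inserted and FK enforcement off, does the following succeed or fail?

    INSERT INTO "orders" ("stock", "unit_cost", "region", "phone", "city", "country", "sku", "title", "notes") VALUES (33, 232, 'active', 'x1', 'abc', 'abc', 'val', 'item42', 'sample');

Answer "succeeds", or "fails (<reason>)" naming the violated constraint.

NOT NULL columns: country is supplied; notes is supplied; phone is supplied; stock is supplied; title is supplied.
CHECK constraints: 33 satisfies (stock >= 0); 'active' satisfies (region IN ('draft', 'pending', 'active')); 'x1' satisfies (length(phone) <= 10); 'abc' satisfies (city <> ''); 'val' satisfies (length(sku) <= 50); 'sample' satisfies (length(notes) <= 100).
No constraint is violated.

succeeds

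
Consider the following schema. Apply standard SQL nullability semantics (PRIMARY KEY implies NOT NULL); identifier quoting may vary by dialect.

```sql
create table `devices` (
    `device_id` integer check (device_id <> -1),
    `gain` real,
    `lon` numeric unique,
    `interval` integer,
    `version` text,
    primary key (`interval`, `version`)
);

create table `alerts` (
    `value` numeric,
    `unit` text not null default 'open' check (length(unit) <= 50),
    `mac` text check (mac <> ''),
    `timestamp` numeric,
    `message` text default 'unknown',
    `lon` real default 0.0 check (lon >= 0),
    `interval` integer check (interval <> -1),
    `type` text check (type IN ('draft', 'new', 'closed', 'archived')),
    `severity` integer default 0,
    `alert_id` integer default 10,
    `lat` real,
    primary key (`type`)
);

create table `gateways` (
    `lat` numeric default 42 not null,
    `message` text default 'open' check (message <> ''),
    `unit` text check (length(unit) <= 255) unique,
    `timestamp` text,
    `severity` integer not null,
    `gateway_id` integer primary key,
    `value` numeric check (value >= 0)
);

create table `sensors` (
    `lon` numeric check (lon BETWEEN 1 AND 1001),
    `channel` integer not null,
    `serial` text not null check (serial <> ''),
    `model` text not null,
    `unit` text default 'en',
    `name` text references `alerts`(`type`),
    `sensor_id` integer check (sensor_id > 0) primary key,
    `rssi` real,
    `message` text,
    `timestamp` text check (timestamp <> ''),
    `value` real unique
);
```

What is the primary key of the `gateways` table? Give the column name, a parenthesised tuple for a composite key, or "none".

gateway_id

gateway_id is declared PRIMARY KEY inline on the column.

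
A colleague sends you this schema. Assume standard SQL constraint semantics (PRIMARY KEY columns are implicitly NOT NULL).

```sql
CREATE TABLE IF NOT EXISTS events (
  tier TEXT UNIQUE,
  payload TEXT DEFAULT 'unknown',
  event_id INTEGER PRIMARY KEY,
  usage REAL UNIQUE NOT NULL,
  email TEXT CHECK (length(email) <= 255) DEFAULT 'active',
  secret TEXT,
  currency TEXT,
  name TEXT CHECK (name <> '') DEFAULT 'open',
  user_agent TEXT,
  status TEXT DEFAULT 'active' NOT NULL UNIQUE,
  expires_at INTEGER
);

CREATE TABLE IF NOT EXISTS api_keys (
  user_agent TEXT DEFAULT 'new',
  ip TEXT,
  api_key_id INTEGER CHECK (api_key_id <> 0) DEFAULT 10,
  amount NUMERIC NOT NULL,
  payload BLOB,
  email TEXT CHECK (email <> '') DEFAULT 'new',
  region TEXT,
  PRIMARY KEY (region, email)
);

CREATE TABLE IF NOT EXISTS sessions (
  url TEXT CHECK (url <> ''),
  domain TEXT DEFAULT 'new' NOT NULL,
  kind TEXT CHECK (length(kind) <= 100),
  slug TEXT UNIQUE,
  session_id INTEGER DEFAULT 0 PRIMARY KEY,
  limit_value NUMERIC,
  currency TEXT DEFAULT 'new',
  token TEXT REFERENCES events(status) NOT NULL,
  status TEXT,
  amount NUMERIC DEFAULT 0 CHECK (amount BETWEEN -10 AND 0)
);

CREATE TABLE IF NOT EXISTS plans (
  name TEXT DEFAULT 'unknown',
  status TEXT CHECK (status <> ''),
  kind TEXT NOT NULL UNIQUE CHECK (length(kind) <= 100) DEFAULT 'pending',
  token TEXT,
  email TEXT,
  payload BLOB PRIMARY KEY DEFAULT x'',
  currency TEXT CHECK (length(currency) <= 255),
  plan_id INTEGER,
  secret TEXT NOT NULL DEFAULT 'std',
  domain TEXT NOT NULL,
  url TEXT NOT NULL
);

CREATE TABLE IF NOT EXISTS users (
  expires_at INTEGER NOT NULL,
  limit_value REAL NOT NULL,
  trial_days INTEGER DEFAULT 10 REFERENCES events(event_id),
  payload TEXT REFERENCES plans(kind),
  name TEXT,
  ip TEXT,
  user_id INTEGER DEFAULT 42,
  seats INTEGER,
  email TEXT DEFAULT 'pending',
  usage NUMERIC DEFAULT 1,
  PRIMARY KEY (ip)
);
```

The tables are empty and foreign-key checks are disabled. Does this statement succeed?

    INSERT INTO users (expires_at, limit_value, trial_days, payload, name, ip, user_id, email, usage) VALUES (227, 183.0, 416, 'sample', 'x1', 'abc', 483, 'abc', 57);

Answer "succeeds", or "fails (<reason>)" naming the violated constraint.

NOT NULL columns: expires_at is supplied; ip is supplied; limit_value is supplied.
No constraint is violated.

succeeds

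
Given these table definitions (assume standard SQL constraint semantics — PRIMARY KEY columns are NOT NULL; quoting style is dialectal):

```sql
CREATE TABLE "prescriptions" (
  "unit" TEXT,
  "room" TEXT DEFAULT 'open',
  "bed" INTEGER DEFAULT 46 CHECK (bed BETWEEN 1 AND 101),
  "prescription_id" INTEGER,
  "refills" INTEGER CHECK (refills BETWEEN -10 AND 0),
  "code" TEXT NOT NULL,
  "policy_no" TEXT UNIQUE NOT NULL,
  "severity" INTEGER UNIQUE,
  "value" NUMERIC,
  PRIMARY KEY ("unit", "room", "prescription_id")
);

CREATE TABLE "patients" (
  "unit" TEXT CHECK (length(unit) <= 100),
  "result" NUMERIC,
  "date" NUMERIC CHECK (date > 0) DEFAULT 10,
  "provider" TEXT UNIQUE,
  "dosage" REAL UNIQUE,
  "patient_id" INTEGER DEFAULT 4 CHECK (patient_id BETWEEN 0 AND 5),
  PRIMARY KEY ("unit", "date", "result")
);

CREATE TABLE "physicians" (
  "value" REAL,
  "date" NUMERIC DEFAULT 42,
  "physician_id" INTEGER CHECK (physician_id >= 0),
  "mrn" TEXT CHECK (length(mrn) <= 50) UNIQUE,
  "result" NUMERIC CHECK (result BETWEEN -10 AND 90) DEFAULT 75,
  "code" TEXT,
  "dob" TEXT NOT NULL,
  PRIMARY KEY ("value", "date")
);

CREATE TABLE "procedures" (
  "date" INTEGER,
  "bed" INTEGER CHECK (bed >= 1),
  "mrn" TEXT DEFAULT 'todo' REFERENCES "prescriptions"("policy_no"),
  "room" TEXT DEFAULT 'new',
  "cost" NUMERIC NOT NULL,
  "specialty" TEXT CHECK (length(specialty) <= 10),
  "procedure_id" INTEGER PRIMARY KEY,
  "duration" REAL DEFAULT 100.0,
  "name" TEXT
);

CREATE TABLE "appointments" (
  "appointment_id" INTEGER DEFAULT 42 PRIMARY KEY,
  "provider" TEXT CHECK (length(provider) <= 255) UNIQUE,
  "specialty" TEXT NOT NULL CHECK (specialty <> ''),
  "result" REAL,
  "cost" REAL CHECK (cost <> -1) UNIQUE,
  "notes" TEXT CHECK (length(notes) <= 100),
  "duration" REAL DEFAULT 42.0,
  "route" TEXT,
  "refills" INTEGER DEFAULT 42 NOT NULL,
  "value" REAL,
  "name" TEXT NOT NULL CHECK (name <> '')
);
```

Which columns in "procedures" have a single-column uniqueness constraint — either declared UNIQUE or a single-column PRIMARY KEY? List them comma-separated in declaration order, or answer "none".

procedure_id

- date: no UNIQUE or single-column PK constraint.
- bed: no UNIQUE or single-column PK constraint.
- mrn: no UNIQUE or single-column PK constraint.
- room: no UNIQUE or single-column PK constraint.
- cost: no UNIQUE or single-column PK constraint.
- specialty: no UNIQUE or single-column PK constraint.
- procedure_id: single-column PRIMARY KEY → unique.
- duration: no UNIQUE or single-column PK constraint.
- name: no UNIQUE or single-column PK constraint.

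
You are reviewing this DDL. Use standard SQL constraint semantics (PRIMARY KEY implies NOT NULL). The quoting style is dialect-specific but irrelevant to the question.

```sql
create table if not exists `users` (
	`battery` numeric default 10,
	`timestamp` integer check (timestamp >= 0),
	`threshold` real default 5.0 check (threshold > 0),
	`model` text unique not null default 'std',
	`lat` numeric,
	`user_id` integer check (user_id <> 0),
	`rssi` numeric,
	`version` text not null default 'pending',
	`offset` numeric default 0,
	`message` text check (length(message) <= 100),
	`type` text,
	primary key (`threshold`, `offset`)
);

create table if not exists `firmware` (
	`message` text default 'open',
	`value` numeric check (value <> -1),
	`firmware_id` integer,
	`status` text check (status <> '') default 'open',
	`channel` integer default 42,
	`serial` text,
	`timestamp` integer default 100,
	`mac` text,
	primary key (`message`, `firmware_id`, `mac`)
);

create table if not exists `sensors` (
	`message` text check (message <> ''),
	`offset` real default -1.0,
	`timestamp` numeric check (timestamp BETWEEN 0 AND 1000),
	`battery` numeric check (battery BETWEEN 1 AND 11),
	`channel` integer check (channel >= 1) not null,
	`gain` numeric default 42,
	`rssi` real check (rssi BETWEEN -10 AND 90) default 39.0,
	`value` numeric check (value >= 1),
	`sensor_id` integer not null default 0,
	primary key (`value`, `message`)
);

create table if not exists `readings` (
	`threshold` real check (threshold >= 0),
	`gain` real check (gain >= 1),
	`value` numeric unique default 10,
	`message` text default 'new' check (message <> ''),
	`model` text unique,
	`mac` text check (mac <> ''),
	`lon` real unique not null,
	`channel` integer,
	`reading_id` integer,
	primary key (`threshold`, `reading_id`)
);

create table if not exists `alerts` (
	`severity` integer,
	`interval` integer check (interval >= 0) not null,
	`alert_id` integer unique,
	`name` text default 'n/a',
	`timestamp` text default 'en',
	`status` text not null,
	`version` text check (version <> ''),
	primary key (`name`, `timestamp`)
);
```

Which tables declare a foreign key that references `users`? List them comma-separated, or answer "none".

none

No REFERENCES clause anywhere in the schema names users.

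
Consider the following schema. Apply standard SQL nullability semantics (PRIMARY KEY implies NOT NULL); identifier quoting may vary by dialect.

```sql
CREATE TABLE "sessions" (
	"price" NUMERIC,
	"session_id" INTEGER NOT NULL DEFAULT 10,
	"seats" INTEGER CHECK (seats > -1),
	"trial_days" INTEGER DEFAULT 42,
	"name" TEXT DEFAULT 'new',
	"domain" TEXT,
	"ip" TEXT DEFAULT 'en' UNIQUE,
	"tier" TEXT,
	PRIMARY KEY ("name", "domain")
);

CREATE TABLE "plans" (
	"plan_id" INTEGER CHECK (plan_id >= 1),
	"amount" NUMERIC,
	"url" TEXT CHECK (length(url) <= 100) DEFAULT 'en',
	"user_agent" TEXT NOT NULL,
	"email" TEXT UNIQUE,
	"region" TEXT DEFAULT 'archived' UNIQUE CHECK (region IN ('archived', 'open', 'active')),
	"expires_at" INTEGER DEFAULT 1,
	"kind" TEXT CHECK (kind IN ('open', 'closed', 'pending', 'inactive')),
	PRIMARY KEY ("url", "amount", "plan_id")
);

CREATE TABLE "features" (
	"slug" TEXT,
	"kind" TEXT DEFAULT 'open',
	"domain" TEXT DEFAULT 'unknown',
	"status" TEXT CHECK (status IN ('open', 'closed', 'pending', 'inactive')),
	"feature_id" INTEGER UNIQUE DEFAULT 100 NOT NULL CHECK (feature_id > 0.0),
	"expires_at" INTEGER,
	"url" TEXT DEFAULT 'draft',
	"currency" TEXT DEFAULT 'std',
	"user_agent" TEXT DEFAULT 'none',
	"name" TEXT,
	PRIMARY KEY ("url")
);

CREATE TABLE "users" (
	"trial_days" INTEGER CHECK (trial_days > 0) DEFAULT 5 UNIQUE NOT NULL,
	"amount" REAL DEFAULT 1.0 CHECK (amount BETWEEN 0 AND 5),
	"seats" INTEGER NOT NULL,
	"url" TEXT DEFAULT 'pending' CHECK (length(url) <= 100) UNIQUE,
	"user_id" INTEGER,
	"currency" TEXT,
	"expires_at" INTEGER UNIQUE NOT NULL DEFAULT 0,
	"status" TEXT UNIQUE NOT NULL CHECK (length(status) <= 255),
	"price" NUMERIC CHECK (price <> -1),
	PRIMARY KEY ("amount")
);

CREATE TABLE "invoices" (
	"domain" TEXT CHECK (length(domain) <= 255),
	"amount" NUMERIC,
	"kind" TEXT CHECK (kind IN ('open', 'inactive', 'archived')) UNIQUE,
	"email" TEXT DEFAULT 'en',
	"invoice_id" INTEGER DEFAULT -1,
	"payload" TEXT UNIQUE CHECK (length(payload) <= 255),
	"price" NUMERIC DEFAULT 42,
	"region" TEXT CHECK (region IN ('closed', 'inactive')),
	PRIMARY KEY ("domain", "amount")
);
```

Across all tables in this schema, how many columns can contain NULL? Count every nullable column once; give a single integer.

sessions: 5 nullable (price, seats, trial_days, ip, tier — PK (name, domain) and explicit NOT NULL columns excluded).
plans: 4 nullable (email, region, expires_at, kind — PK (url, amount, plan_id) and explicit NOT NULL columns excluded).
features: 8 nullable (slug, kind, domain, status, expires_at, currency, user_agent, name — PK (url) and explicit NOT NULL columns excluded).
users: 4 nullable (url, user_id, currency, price — PK (amount) and explicit NOT NULL columns excluded).
invoices: 6 nullable (kind, email, invoice_id, payload, price, region — PK (domain, amount) and explicit NOT NULL columns excluded).
Total: 5 + 4 + 8 + 4 + 6 = 27.

27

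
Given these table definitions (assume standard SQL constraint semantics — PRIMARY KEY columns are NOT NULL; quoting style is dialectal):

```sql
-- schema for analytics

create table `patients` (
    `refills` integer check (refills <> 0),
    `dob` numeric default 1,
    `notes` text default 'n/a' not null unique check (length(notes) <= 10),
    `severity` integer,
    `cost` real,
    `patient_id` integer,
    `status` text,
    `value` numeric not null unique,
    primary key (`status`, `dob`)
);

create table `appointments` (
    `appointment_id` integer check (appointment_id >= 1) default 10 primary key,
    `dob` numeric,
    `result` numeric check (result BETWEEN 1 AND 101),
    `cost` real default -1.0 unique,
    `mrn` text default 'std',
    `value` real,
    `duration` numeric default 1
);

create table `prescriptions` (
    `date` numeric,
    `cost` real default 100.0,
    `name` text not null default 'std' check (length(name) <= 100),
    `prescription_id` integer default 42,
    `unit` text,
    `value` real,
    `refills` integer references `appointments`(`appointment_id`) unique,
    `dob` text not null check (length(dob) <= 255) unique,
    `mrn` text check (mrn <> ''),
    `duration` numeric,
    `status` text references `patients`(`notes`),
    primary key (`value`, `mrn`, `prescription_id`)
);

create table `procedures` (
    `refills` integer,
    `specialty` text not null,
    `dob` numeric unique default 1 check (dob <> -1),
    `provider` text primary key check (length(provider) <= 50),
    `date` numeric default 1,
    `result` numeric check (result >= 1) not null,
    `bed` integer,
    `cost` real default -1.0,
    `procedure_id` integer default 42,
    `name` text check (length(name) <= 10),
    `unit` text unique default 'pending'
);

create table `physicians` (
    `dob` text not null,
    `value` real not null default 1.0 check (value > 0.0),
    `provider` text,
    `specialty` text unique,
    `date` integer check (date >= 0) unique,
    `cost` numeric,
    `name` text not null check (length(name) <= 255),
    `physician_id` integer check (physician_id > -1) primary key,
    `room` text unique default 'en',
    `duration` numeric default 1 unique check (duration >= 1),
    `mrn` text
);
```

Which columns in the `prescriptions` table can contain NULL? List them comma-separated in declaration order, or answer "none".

date, cost, unit, refills, duration, status

- date: no NOT NULL constraint applies → nullable.
- cost: DEFAULT only fills an omitted column; an explicit NULL is still allowed → nullable.
- name: declared NOT NULL → not nullable.
- prescription_id: part of the PRIMARY KEY, which implies NOT NULL → not nullable.
- unit: no NOT NULL constraint applies → nullable.
- value: part of the PRIMARY KEY, which implies NOT NULL → not nullable.
- refills: a foreign key column may be NULL unless separately constrained → nullable.
- dob: declared NOT NULL → not nullable.
- mrn: part of the PRIMARY KEY, which implies NOT NULL → not nullable.
- duration: no NOT NULL constraint applies → nullable.
- status: a foreign key column may be NULL unless separately constrained → nullable.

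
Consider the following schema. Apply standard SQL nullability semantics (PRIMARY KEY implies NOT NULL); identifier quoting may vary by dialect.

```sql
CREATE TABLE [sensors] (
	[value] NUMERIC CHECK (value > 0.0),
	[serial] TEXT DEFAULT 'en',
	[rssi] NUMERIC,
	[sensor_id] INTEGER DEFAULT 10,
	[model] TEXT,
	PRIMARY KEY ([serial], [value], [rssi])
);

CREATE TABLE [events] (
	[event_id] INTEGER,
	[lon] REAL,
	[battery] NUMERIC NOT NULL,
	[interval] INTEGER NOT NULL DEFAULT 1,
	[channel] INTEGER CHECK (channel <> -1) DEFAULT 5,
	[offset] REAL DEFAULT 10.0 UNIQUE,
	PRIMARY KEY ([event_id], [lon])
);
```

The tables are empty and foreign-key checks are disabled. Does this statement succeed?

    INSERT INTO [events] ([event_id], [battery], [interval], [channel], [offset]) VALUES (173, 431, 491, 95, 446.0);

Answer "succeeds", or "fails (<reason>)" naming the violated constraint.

fails (NOT NULL on lon)

lon is omitted from the column list and has no DEFAULT, so it would receive NULL.
But lon is part of the PRIMARY KEY (implied NOT NULL).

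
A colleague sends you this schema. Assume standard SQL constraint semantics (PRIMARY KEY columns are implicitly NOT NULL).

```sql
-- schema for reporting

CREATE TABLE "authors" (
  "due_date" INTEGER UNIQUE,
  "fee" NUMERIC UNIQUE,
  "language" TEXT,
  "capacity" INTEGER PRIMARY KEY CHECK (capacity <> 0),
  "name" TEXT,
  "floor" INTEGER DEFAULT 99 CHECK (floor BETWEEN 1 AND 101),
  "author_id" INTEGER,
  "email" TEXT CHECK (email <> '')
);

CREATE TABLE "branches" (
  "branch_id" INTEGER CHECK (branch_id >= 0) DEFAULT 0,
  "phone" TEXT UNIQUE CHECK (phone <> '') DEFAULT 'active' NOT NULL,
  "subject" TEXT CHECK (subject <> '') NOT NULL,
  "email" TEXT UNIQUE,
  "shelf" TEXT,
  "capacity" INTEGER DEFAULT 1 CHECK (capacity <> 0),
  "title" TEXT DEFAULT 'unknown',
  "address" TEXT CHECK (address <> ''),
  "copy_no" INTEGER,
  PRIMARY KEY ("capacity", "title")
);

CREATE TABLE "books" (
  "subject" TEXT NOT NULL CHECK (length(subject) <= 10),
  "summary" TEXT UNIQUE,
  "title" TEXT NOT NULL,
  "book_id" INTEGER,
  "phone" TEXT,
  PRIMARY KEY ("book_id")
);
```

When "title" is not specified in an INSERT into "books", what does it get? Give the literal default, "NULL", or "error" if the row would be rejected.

title has no DEFAULT clause.
Omitting it would insert NULL, but it is declared NOT NULL, so the INSERT fails.

error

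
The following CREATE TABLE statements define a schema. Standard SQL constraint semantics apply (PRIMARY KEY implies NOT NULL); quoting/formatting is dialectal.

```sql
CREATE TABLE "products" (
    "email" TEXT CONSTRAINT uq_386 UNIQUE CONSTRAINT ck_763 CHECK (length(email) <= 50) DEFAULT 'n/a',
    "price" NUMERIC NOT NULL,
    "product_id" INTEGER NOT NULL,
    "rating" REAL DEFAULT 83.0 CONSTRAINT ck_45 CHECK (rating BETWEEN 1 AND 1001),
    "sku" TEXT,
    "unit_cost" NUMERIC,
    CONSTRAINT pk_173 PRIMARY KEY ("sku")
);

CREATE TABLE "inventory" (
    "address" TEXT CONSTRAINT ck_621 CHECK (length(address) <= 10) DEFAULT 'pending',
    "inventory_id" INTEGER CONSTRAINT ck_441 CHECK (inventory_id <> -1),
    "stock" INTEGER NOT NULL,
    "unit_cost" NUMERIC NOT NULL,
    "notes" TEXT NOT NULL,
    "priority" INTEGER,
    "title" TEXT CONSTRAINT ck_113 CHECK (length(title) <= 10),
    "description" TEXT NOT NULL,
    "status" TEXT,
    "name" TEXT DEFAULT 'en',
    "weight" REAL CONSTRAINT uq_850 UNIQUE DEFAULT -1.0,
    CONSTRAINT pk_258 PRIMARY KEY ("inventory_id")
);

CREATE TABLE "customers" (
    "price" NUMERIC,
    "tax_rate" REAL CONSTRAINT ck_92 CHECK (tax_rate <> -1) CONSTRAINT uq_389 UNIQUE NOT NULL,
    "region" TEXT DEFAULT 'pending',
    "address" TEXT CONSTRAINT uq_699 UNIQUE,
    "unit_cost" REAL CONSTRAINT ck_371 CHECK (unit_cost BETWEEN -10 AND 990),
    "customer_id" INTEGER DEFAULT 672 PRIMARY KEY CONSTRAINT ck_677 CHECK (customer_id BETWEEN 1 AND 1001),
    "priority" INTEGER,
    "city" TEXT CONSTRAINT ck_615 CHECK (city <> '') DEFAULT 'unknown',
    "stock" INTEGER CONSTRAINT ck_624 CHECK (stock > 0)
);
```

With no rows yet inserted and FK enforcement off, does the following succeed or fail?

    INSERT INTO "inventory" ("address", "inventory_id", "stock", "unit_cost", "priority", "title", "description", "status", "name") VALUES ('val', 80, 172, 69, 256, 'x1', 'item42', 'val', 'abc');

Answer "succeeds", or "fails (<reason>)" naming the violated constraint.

fails (NOT NULL on notes)

notes is omitted from the column list and has no DEFAULT, so it would receive NULL.
But notes is declared NOT NULL.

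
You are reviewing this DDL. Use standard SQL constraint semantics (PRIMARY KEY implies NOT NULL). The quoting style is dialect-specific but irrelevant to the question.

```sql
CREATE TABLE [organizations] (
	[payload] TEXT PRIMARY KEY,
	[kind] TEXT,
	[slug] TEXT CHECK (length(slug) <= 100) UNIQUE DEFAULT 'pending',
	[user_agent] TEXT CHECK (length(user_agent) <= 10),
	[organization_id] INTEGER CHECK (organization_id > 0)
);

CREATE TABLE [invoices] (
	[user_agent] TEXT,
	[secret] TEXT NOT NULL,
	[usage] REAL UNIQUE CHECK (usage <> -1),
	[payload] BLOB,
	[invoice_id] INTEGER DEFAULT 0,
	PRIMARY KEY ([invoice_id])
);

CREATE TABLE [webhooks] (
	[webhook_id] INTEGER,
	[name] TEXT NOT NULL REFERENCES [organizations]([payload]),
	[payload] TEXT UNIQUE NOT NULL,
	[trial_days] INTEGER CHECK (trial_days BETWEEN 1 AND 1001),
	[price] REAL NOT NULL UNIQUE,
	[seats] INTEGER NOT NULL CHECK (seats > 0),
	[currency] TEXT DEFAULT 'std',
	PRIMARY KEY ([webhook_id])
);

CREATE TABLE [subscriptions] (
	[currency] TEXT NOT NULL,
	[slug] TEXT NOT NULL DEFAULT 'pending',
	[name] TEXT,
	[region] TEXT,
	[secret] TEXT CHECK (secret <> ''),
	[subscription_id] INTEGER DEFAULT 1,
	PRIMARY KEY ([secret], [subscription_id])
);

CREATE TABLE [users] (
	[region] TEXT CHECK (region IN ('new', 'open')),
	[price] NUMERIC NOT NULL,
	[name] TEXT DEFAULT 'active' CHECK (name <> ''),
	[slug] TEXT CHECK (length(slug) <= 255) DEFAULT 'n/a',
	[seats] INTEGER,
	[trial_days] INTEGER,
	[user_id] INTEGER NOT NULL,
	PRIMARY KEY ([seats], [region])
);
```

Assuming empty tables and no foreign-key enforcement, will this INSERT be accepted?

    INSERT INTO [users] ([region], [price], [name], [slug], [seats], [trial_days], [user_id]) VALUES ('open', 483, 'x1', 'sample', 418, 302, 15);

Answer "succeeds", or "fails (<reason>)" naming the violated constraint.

NOT NULL columns: price is supplied; region is supplied; seats is supplied; user_id is supplied.
CHECK constraints: 'open' satisfies (region IN ('new', 'open')); 'x1' satisfies (name <> ''); 'sample' satisfies (length(slug) <= 255).
No constraint is violated.

succeeds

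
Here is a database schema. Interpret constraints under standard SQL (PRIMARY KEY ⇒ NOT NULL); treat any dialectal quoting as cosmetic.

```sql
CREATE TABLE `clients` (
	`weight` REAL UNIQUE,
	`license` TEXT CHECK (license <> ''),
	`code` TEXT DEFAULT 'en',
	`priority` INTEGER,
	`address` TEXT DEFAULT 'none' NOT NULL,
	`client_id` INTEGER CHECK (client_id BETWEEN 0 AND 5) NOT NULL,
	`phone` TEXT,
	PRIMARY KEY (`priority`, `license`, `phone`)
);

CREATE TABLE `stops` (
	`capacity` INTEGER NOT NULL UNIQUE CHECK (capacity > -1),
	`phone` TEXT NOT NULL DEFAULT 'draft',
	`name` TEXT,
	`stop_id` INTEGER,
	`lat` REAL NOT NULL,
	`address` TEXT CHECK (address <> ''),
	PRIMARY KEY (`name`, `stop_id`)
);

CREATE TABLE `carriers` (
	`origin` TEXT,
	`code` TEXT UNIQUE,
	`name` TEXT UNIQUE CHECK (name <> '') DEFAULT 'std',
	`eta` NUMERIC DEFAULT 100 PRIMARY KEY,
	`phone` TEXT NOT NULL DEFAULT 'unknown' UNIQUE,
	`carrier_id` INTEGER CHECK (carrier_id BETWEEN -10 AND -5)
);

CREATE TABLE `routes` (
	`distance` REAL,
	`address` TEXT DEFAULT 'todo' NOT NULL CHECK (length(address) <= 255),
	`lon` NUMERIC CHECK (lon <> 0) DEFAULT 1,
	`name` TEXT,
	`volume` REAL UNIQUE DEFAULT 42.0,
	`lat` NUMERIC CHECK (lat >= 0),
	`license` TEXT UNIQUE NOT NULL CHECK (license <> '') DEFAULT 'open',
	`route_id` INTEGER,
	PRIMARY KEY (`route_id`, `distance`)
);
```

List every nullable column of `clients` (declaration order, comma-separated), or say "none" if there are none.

weight, code

- weight: UNIQUE does not imply NOT NULL → nullable.
- license: part of the PRIMARY KEY, which implies NOT NULL → not nullable.
- code: DEFAULT only fills an omitted column; an explicit NULL is still allowed → nullable.
- priority: part of the PRIMARY KEY, which implies NOT NULL → not nullable.
- address: declared NOT NULL → not nullable.
- client_id: declared NOT NULL → not nullable.
- phone: part of the PRIMARY KEY, which implies NOT NULL → not nullable.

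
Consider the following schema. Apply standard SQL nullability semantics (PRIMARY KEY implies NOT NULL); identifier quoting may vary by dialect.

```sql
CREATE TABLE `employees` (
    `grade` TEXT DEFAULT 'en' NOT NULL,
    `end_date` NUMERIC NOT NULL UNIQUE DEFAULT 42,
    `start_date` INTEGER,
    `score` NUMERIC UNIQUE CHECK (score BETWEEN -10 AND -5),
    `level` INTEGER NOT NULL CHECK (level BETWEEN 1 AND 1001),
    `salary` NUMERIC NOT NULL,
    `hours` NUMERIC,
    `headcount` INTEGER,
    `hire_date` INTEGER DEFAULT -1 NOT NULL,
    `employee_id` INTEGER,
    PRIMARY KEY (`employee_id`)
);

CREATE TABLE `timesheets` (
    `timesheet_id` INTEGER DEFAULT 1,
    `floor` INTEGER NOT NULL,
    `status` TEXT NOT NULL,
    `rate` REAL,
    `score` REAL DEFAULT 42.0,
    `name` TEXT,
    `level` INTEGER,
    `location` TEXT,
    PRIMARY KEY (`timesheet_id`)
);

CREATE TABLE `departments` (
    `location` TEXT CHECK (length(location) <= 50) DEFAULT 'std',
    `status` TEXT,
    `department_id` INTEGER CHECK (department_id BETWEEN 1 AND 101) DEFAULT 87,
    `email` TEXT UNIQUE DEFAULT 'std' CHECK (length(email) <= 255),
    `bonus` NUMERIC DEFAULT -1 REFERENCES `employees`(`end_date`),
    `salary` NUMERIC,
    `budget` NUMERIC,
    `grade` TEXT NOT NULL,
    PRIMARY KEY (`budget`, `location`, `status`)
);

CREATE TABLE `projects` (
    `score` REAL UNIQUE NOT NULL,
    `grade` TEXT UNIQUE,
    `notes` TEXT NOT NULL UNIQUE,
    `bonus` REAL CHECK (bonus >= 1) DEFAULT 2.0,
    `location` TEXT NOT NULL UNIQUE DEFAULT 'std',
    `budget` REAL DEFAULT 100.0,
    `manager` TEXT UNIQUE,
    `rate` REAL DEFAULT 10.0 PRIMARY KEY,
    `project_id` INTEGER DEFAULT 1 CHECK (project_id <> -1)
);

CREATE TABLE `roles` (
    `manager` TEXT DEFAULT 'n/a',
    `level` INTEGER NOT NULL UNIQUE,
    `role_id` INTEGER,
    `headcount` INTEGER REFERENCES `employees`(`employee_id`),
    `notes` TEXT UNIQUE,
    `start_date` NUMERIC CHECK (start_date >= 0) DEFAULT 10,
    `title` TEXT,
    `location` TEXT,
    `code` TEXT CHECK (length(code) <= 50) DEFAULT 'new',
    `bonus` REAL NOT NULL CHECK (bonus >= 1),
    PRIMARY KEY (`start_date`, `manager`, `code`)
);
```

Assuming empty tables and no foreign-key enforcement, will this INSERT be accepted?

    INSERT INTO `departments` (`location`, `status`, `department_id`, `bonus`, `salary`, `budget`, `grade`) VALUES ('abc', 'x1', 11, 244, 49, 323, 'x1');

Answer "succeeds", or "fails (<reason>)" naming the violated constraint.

NOT NULL columns: budget is supplied; grade is supplied; location is supplied; status is supplied.
CHECK constraints: 'abc' satisfies (length(location) <= 50); 11 satisfies (department_id BETWEEN 1 AND 101).
No constraint is violated.

succeeds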